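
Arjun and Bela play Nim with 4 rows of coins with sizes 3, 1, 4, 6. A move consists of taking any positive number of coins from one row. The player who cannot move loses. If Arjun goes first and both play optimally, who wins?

Bela wins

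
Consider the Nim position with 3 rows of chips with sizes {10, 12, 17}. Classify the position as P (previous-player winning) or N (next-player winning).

N-position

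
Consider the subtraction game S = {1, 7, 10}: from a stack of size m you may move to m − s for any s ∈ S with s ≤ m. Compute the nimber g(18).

1

Build the Grundy sequence with g(k) = mex{g(k−s) : s ∈ {1, 7, 10}, s ≤ k}:
k:     0  1  2  3  4  5  6  7  8  9 10 11 12 13 14 15 16 17 18
g(k):  0  1  0  1  0  1  0  1  0  1  2  3  2  3  2  3  2  0  1
So g(18) = 1.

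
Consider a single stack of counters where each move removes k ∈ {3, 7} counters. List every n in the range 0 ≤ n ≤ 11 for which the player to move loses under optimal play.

0, 1, 2, 6, 10, 11

Compute g(0), g(1), … for moves {3, 7}:
g(0) = mex{} = 0
g(1) = mex{} = 0
g(2) = mex{} = 0
g(3) = mex{0} = 1
g(4) = mex{0} = 1
g(5) = mex{0} = 1
g(6) = mex{1} = 0
g(7) = mex{0,1} = 2
g(8) = mex{0,1} = 2
g(9) = mex{0} = 1
g(10) = mex{1,2} = 0
g(11) = mex{1,2} = 0
The P-positions (g = 0) in 0..11 are 0, 1, 2, 6, 10, 11.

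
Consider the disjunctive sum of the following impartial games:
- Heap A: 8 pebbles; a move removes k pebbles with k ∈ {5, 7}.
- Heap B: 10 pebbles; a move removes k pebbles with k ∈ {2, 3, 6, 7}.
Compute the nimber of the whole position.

For heap A, compute g(0), g(1), … with moves {5, 7}:
k:     0  1  2  3  4  5  6  7  8
g(k):  0  0  0  0  0  1  1  1  1
So g(8) = 1.
Build the Grundy sequence for heap B with g(k) = mex{g(k−s) : s ∈ {2, 3, 6, 7}, s ≤ k}:
k:     0  1  2  3  4  5  6  7  8  9 10
g(k):  0  0  1  1  2  0  3  1  2  0  0
So g(10) = 0.
The value of a disjunctive sum is the nim-sum of the parts.
Combined value = 1 XOR 0 = 1.

1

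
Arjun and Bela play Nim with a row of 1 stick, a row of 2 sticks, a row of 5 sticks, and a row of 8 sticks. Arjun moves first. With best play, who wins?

Compute the nim-sum pairwise:
1 ^ 2 = 3
3 ^ 5 = 6
6 ^ 8 = 14
The nim-sum is 14 ≠ 0, so this is an N-position: the player to move can win; Arjun has a winning move.

Arjun wins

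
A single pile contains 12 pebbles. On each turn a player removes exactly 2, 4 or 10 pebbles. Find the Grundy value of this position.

0

Build the Grundy sequence with g(k) = mex{g(k−s) : s ∈ {2, 4, 10}, s ≤ k}:
k:     0  1  2  3  4  5  6  7  8  9 10 11 12
g(k):  0  0  1  1  2  2  0  0  1  1  2  2  0
So g(12) = 0.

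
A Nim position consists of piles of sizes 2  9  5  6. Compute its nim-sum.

8

Bitwise XOR of the heap sizes:
  0010  (2)
  1001  (9)
  0101  (5)
  0110  (6)
  ----
  1000  (8)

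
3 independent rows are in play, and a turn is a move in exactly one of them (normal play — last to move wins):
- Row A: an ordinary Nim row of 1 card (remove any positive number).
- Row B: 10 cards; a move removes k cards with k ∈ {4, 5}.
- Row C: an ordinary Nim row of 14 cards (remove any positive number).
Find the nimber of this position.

15

Row A is a plain Nim row of size 1, so its Grundy value is 1.
Grundy values for row B (subtraction set {4, 5}):
g(0) = mex{} = 0
g(1) = mex{} = 0
g(2) = mex{} = 0
g(3) = mex{} = 0
g(4) = mex{0} = 1
g(5) = mex{0} = 1
g(6) = mex{0} = 1
g(7) = mex{0} = 1
g(8) = mex{0,1} = 2
g(9) = mex{1} = 0
g(10) = mex{1} = 0
So g(10) = 0.
Row C is a plain Nim row of size 14, so its Grundy value is 14.
The value of a disjunctive sum is the nim-sum of the parts.
Combined value = 1 ⊕ 0 ⊕ 14 = 15.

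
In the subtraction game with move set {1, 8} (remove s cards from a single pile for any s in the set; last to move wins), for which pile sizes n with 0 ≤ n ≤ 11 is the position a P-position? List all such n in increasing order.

Compute g(0), g(1), … for moves {1, 8}:
g(0) = mex{} = 0
g(1) = mex{0} = 1
g(2) = mex{1} = 0
g(3) = mex{0} = 1
g(4) = mex{1} = 0
g(5) = mex{0} = 1
g(6) = mex{1} = 0
g(7) = mex{0} = 1
g(8) = mex{0,1} = 2
g(9) = mex{1,2} = 0
g(10) = mex{0} = 1
g(11) = mex{1} = 0
The P-positions (g = 0) in 0..11 are 0, 2, 4, 6, 9, 11.

0, 2, 4, 6, 9, 11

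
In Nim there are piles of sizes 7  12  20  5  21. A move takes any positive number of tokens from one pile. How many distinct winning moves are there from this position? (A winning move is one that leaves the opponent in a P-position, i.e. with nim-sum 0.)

1

Nim-sum: 7 XOR 12 XOR 20 XOR 5 XOR 21 = 15.
The overall nim-sum is X = 15. A pile of size p has a winning move iff p XOR X < p (reduce it to p XOR X).
  7: 7 XOR 15 = 8 ≥ 7 — no move.
  12: 12 XOR 15 = 3 < 12 — winning move (to 3).
  20: 20 XOR 15 = 27 ≥ 20 — no move.
  5: 5 XOR 15 = 10 ≥ 5 — no move.
  21: 21 XOR 15 = 26 ≥ 21 — no move.
That gives 1 winning move.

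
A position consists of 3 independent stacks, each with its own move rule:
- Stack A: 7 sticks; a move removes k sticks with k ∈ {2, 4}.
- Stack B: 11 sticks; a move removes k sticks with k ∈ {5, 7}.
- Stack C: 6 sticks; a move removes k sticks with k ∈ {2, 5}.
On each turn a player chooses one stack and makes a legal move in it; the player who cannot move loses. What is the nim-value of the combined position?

3

For stack A, compute g(0), g(1), … with moves {2, 4}:
g(0) = mex{} = 0
g(1) = mex{} = 0
g(2) = mex{0} = 1
g(3) = mex{0} = 1
g(4) = mex{0,1} = 2
g(5) = mex{0,1} = 2
g(6) = mex{1,2} = 0
g(7) = mex{1,2} = 0
So g(7) = 0.
For stack B, compute g(0), g(1), … with moves {5, 7}:
k:     0  1  2  3  4  5  6  7  8  9 10 11
g(k):  0  0  0  0  0  1  1  1  1  1  2  2
So g(11) = 2.
Build the Grundy sequence for stack C with g(k) = mex{g(k−s) : s ∈ {2, 5}, s ≤ k}:
g(0) = mex{} = 0
g(1) = mex{} = 0
g(2) = mex{0} = 1
g(3) = mex{0} = 1
g(4) = mex{1} = 0
g(5) = mex{0,1} = 2
g(6) = mex{0} = 1
So g(6) = 1.
By the Sprague-Grundy theorem, the Grundy value of a sum of independent games is the XOR of the component values.
Combined value = 0 ⊕ 2 ⊕ 1 = 3.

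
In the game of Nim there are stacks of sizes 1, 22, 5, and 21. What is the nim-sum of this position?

In binary:
  00001  (1)
  10110  (22)
  00101  (5)
  10101  (21)
  -----
  00111  (7)

7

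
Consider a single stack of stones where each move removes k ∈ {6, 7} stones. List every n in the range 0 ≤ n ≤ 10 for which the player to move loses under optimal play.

0, 1, 2, 3, 4, 5

Compute g(0), g(1), … for moves {6, 7}:
g(0) = mex{} = 0
g(1) = mex{} = 0
g(2) = mex{} = 0
g(3) = mex{} = 0
g(4) = mex{} = 0
g(5) = mex{} = 0
g(6) = mex{0} = 1
g(7) = mex{0} = 1
g(8) = mex{0} = 1
g(9) = mex{0} = 1
g(10) = mex{0} = 1
The P-positions (g = 0) in 0..10 are 0, 1, 2, 3, 4, 5.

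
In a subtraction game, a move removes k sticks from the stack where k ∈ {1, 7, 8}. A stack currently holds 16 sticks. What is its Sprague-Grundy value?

Grundy values for subtraction set {1, 7, 8}:
k:     0  1  2  3  4  5  6  7  8  9 10 11 12 13 14 15 16
g(k):  0  1  0  1  0  1  0  1  2  3  2  3  2  3  2  0  1
So g(16) = 1.

1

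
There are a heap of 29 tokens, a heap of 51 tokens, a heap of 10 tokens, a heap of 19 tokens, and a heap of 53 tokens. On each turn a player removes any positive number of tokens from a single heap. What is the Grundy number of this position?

Nim-sum: 29 XOR 51 XOR 10 XOR 19 XOR 53 = 2.

2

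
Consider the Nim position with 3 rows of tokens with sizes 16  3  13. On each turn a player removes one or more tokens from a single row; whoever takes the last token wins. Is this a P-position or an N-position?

Nim-sum: 16 ^ 3 ^ 13 = 30.
The nim-sum is 30 ≠ 0, so this is an N-position: the player to move can win.

N-position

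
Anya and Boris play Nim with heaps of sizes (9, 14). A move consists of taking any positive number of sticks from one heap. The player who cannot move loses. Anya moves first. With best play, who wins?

Write each in binary and XOR column by column:
  1001  (9)
  1110  (14)
  ----
  0111  (7)
The nim-sum is 7 ≠ 0, so this is an N-position: the player to move can win; Anya has a winning move.

Anya wins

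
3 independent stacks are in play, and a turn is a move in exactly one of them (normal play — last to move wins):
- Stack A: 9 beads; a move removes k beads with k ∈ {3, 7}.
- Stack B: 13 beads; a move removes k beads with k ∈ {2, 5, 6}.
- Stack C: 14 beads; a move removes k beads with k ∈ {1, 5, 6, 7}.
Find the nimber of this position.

Build the Grundy sequence for stack A with g(k) = mex{g(k−s) : s ∈ {3, 7}, s ≤ k}:
k:     0  1  2  3  4  5  6  7  8  9
g(k):  0  0  0  1  1  1  0  2  2  1
So g(9) = 1.
Build the Grundy sequence for stack B with g(k) = mex{g(k−s) : s ∈ {2, 5, 6}, s ≤ k}:
k:     0  1  2  3  4  5  6  7  8  9 10 11 12 13
g(k):  0  0  1  1  0  2  1  3  0  2  1  0  0  1
So g(13) = 1.
Build the Grundy sequence for stack C with g(k) = mex{g(k−s) : s ∈ {1, 5, 6, 7}, s ≤ k}:
g(0) = mex{} = 0
g(1) = mex{0} = 1
g(2) = mex{1} = 0
g(3) = mex{0} = 1
g(4) = mex{1} = 0
g(5) = mex{0} = 1
g(6) = mex{0,1} = 2
g(7) = mex{0,1,2} = 3
g(8) = mex{0,1,3} = 2
g(9) = mex{0,1,2} = 3
g(10) = mex{0,1,3} = 2
g(11) = mex{0,1,2} = 3
g(12) = mex{1,2,3} = 0
g(13) = mex{0,2,3} = 1
g(14) = mex{1,2,3} = 0
So g(14) = 0.
By the Sprague-Grundy theorem, the Grundy value of a sum of independent games is the XOR of the component values.
Combined value = 1 XOR 1 XOR 0 = 0.

0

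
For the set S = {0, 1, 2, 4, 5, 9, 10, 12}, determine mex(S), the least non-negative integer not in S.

3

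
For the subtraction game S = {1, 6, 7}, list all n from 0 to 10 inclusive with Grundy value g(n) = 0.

0, 2, 4

Grundy values for subtraction set {1, 6, 7}:
g(0) = mex{} = 0
g(1) = mex{0} = 1
g(2) = mex{1} = 0
g(3) = mex{0} = 1
g(4) = mex{1} = 0
g(5) = mex{0} = 1
g(6) = mex{0,1} = 2
g(7) = mex{0,1,2} = 3
g(8) = mex{0,1,3} = 2
g(9) = mex{0,1,2} = 3
g(10) = mex{0,1,3} = 2
The P-positions (g = 0) in 0..10 are 0, 2, 4.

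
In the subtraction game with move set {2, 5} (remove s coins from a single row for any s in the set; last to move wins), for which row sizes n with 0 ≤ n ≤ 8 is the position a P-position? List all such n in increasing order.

Grundy values for subtraction set {2, 5}:
g(0) = mex{} = 0
g(1) = mex{} = 0
g(2) = mex{0} = 1
g(3) = mex{0} = 1
g(4) = mex{1} = 0
g(5) = mex{0,1} = 2
g(6) = mex{0} = 1
g(7) = mex{1,2} = 0
g(8) = mex{1} = 0
The P-positions (g = 0) in 0..8 are 0, 1, 4, 7, 8.

0, 1, 4, 7, 8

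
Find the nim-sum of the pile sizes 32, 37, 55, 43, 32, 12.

53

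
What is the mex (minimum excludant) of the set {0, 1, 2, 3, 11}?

4

The values 0, 1, 2, 3 are all present; 4 is the first non-negative integer missing from the set.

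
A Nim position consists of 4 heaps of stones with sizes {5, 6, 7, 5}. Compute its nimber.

Compute the nim-sum pairwise:
5 XOR 6 = 3
3 XOR 7 = 4
4 XOR 5 = 1

1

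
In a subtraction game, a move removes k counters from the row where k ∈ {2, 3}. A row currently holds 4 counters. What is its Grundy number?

2

Compute g(0), g(1), … for moves {2, 3}:
g(0) = mex{} = 0
g(1) = mex{} = 0
g(2) = mex{0} = 1
g(3) = mex{0} = 1
g(4) = mex{0,1} = 2
So g(4) = 2.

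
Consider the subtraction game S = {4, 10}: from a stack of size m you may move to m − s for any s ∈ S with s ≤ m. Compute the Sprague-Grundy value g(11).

2

Build the Grundy sequence with g(k) = mex{g(k−s) : s ∈ {4, 10}, s ≤ k}:
k:     0  1  2  3  4  5  6  7  8  9 10 11
g(k):  0  0  0  0  1  1  1  1  0  0  2  2
So g(11) = 2.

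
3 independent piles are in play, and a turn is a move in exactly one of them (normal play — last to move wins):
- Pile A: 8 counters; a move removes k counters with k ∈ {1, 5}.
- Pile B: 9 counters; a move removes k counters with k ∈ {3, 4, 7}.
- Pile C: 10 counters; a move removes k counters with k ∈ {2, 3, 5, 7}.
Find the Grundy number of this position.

Grundy values for pile A (subtraction set {1, 5}):
g(0) = mex{} = 0
g(1) = mex{0} = 1
g(2) = mex{1} = 0
g(3) = mex{0} = 1
g(4) = mex{1} = 0
g(5) = mex{0} = 1
g(6) = mex{1} = 0
g(7) = mex{0} = 1
g(8) = mex{1} = 0
So g(8) = 0.
For pile B, compute g(0), g(1), … with moves {3, 4, 7}:
k:     0  1  2  3  4  5  6  7  8  9
g(k):  0  0  0  1  1  1  2  2  2  3
So g(9) = 3.
For pile C, compute g(0), g(1), … with moves {2, 3, 5, 7}:
g(0) = mex{} = 0
g(1) = mex{} = 0
g(2) = mex{0} = 1
g(3) = mex{0} = 1
g(4) = mex{0,1} = 2
g(5) = mex{0,1} = 2
g(6) = mex{0,1,2} = 3
g(7) = mex{0,1,2} = 3
g(8) = mex{0,1,2,3} = 4
g(9) = mex{1,2,3} = 0
g(10) = mex{1,2,3,4} = 0
So g(10) = 0.
By the Sprague-Grundy theorem, the Grundy value of a sum of independent games is the XOR of the component values.
Combined value = 0 ⊕ 3 ⊕ 0 = 3.

3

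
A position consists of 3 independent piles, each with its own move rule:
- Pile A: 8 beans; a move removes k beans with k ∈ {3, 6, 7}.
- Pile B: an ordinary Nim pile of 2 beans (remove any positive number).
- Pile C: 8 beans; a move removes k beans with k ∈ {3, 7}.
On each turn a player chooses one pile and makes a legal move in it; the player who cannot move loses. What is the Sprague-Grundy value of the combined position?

2

Grundy values for pile A (subtraction set {3, 6, 7}):
k:     0  1  2  3  4  5  6  7  8
g(k):  0  0  0  1  1  1  2  2  2
So g(8) = 2.
Pile B is a plain Nim pile of size 2, so its Grundy value is 2.
Grundy values for pile C (subtraction set {3, 7}):
g(0) = mex{} = 0
g(1) = mex{} = 0
g(2) = mex{} = 0
g(3) = mex{0} = 1
g(4) = mex{0} = 1
g(5) = mex{0} = 1
g(6) = mex{1} = 0
g(7) = mex{0,1} = 2
g(8) = mex{0,1} = 2
So g(8) = 2.
By the Sprague-Grundy theorem, the Grundy value of a sum of independent games is the XOR of the component values.
Combined value = 2 XOR 2 XOR 2 = 2.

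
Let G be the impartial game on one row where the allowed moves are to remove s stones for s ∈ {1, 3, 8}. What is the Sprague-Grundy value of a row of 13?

Compute g(0), g(1), … for moves {1, 3, 8}:
k:     0  1  2  3  4  5  6  7  8  9 10 11 12 13
g(k):  0  1  0  1  0  1  0  1  2  3  2  0  1  0
So g(13) = 0.

0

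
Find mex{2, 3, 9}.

0

0 is not in the set, so the mex is 0.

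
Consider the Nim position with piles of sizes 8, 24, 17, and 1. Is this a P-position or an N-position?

P-position

In binary:
  01000  (8)
  11000  (24)
  10001  (17)
  00001  (1)
  -----
  00000  (0)
The nim-sum is 0, so this is a P-position: the player to move is in a losing position under optimal play.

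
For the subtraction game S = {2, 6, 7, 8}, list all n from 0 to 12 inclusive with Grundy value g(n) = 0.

0, 1, 4, 5

Grundy values for subtraction set {2, 6, 7, 8}:
g(0) = mex{} = 0
g(1) = mex{} = 0
g(2) = mex{0} = 1
g(3) = mex{0} = 1
g(4) = mex{1} = 0
g(5) = mex{1} = 0
g(6) = mex{0} = 1
g(7) = mex{0} = 1
g(8) = mex{0,1} = 2
g(9) = mex{0,1} = 2
g(10) = mex{0,1,2} = 3
g(11) = mex{0,1,2} = 3
g(12) = mex{0,1,3} = 2
The P-positions (g = 0) in 0..12 are 0, 1, 4, 5.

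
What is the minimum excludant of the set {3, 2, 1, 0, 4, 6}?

The values 0, 1, 2, 3, 4 are all present; 5 is the first non-negative integer missing from the set.

5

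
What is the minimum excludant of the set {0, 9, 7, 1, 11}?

2

The values 0, 1 are all present; 2 is the first non-negative integer missing from the set.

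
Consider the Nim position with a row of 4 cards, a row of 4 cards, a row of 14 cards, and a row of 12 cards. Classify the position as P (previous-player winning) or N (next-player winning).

N-position

Nim-sum: 4 ⊕ 4 ⊕ 14 ⊕ 12 = 2.
The nim-sum is 2 ≠ 0, so this is an N-position: the player to move can win.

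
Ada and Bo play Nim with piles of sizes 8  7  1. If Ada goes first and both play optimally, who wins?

Ada wins

In binary:
  1000  (8)
  0111  (7)
  0001  (1)
  ----
  1110  (14)
The nim-sum is 14 ≠ 0, so this is an N-position: the player to move can win; Ada has a winning move.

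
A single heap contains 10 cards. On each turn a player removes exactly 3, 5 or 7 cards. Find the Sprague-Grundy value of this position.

0

Build the Grundy sequence with g(k) = mex{g(k−s) : s ∈ {3, 5, 7}, s ≤ k}:
k:     0  1  2  3  4  5  6  7  8  9 10
g(k):  0  0  0  1  1  1  2  2  2  3  0
So g(10) = 0.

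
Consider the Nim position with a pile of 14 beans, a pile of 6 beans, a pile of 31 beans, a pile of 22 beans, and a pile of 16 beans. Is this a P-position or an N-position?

N-position

Nim-sum: 14 XOR 6 XOR 31 XOR 22 XOR 16 = 17.
The nim-sum is 17 ≠ 0, so this is an N-position: the player to move can win.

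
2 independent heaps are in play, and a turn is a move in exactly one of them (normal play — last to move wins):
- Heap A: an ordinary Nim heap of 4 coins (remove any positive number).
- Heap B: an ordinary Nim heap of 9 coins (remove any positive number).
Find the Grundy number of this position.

13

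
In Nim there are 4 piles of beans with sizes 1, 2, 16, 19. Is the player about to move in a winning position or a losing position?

Losing position

Nim-sum: 1 ⊕ 2 ⊕ 16 ⊕ 19 = 0.
The nim-sum is 0, so this is a P-position: the player to move is in a losing position under optimal play.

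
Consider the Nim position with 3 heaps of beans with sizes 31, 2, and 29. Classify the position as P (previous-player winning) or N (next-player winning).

P-position

In binary:
  11111  (31)
  00010  (2)
  11101  (29)
  -----
  00000  (0)
The nim-sum is 0, so this is a P-position: the player to move is in a losing position under optimal play.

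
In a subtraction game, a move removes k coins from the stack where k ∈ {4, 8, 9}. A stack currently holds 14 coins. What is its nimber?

0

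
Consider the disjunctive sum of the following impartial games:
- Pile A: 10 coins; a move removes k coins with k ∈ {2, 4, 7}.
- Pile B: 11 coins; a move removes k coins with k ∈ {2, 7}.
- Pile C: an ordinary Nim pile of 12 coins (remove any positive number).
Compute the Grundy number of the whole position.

Grundy values for pile A (subtraction set {2, 4, 7}):
g(0) = mex{} = 0
g(1) = mex{} = 0
g(2) = mex{0} = 1
g(3) = mex{0} = 1
g(4) = mex{0,1} = 2
g(5) = mex{0,1} = 2
g(6) = mex{1,2} = 0
g(7) = mex{0,1,2} = 3
g(8) = mex{0,2} = 1
g(9) = mex{1,2,3} = 0
g(10) = mex{0,1} = 2
So g(10) = 2.
Build the Grundy sequence for pile B with g(k) = mex{g(k−s) : s ∈ {2, 7}, s ≤ k}:
k:     0  1  2  3  4  5  6  7  8  9 10 11
g(k):  0  0  1  1  0  0  1  1  2  0  0  1
So g(11) = 1.
Pile C is a plain Nim pile of size 12, so its Grundy value is 12.
The value of a disjunctive sum is the nim-sum of the parts.
Combined value = 2 XOR 1 XOR 12 = 15.

15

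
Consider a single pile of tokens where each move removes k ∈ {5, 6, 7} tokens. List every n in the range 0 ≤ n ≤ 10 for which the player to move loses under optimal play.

0, 1, 2, 3, 4

Build the Grundy sequence with g(k) = mex{g(k−s) : s ∈ {5, 6, 7}, s ≤ k}:
k:     0  1  2  3  4  5  6  7  8  9 10
g(k):  0  0  0  0  0  1  1  1  1  1  2
The P-positions (g = 0) in 0..10 are 0, 1, 2, 3, 4.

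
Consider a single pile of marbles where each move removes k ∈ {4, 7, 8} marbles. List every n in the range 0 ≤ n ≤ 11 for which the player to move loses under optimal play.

0, 1, 2, 3

Grundy values for subtraction set {4, 7, 8}:
g(0) = mex{} = 0
g(1) = mex{} = 0
g(2) = mex{} = 0
g(3) = mex{} = 0
g(4) = mex{0} = 1
g(5) = mex{0} = 1
g(6) = mex{0} = 1
g(7) = mex{0} = 1
g(8) = mex{0,1} = 2
g(9) = mex{0,1} = 2
g(10) = mex{0,1} = 2
g(11) = mex{0,1} = 2
The P-positions (g = 0) in 0..11 are 0, 1, 2, 3.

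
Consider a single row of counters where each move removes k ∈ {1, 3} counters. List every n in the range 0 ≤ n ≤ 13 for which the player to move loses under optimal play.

Compute g(0), g(1), … for moves {1, 3}:
g(0) = mex{} = 0
g(1) = mex{0} = 1
g(2) = mex{1} = 0
g(3) = mex{0} = 1
g(4) = mex{1} = 0
g(5) = mex{0} = 1
g(6) = mex{1} = 0
g(7) = mex{0} = 1
g(8) = mex{1} = 0
g(9) = mex{0} = 1
g(10) = mex{1} = 0
g(11) = mex{0} = 1
g(12) = mex{1} = 0
g(13) = mex{0} = 1
The P-positions (g = 0) in 0..13 are 0, 2, 4, 6, 8, 10, 12.

0, 2, 4, 6, 8, 10, 12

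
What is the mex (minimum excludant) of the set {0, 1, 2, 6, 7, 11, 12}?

The values 0, 1, 2 are all present; 3 is the first non-negative integer missing from the set.

3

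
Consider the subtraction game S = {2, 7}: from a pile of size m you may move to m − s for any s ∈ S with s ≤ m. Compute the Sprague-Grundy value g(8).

Compute g(0), g(1), … for moves {2, 7}:
g(0) = mex{} = 0
g(1) = mex{} = 0
g(2) = mex{0} = 1
g(3) = mex{0} = 1
g(4) = mex{1} = 0
g(5) = mex{1} = 0
g(6) = mex{0} = 1
g(7) = mex{0} = 1
g(8) = mex{0,1} = 2
So g(8) = 2.

2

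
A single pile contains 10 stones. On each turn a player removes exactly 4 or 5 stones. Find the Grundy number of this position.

Build the Grundy sequence with g(k) = mex{g(k−s) : s ∈ {4, 5}, s ≤ k}:
g(0) = mex{} = 0
g(1) = mex{} = 0
g(2) = mex{} = 0
g(3) = mex{} = 0
g(4) = mex{0} = 1
g(5) = mex{0} = 1
g(6) = mex{0} = 1
g(7) = mex{0} = 1
g(8) = mex{0,1} = 2
g(9) = mex{1} = 0
g(10) = mex{1} = 0
So g(10) = 0.

0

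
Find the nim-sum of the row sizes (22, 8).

30

Write each in binary and XOR column by column:
  10110  (22)
  01000  (8)
  -----
  11110  (30)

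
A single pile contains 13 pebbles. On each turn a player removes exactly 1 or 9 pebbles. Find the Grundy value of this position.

1

Build the Grundy sequence with g(k) = mex{g(k−s) : s ∈ {1, 9}, s ≤ k}:
k:     0  1  2  3  4  5  6  7  8  9 10 11 12 13
g(k):  0  1  0  1  0  1  0  1  0  1  0  1  0  1
So g(13) = 1.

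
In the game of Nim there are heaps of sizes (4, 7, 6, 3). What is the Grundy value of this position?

6

In binary:
  100  (4)
  111  (7)
  110  (6)
  011  (3)
  ---
  110  (6)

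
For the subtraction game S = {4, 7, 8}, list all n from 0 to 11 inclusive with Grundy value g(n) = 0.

Build the Grundy sequence with g(k) = mex{g(k−s) : s ∈ {4, 7, 8}, s ≤ k}:
k:     0  1  2  3  4  5  6  7  8  9 10 11
g(k):  0  0  0  0  1  1  1  1  2  2  2  2
The P-positions (g = 0) in 0..11 are 0, 1, 2, 3.

0, 1, 2, 3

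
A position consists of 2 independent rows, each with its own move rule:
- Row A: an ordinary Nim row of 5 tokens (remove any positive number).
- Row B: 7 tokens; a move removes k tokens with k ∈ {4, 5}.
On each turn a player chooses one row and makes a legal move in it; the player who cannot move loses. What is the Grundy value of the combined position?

Row A is a plain Nim row of size 5, so its Grundy value is 5.
For row B, compute g(0), g(1), … with moves {4, 5}:
g(0) = mex{} = 0
g(1) = mex{} = 0
g(2) = mex{} = 0
g(3) = mex{} = 0
g(4) = mex{0} = 1
g(5) = mex{0} = 1
g(6) = mex{0} = 1
g(7) = mex{0} = 1
So g(7) = 1.
The value of a disjunctive sum is the nim-sum of the parts.
Combined value = 5 ⊕ 1 = 4.

4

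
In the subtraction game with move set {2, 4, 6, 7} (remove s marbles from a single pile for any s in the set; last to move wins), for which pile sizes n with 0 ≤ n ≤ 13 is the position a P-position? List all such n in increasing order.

0, 1, 9, 10

Grundy values for subtraction set {2, 4, 6, 7}:
g(0) = mex{} = 0
g(1) = mex{} = 0
g(2) = mex{0} = 1
g(3) = mex{0} = 1
g(4) = mex{0,1} = 2
g(5) = mex{0,1} = 2
g(6) = mex{0,1,2} = 3
g(7) = mex{0,1,2} = 3
g(8) = mex{0,1,2,3} = 4
g(9) = mex{1,2,3} = 0
g(10) = mex{1,2,3,4} = 0
g(11) = mex{0,2,3} = 1
g(12) = mex{0,2,3,4} = 1
g(13) = mex{0,1,3} = 2
The P-positions (g = 0) in 0..13 are 0, 1, 9, 10.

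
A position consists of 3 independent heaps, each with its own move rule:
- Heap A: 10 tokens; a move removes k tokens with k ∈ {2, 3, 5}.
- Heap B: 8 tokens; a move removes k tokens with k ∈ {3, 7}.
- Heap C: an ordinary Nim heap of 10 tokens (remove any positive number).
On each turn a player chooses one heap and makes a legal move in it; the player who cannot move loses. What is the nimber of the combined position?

Build the Grundy sequence for heap A with g(k) = mex{g(k−s) : s ∈ {2, 3, 5}, s ≤ k}:
k:     0  1  2  3  4  5  6  7  8  9 10
g(k):  0  0  1  1  2  2  3  0  0  1  1
So g(10) = 1.
For heap B, compute g(0), g(1), … with moves {3, 7}:
k:     0  1  2  3  4  5  6  7  8
g(k):  0  0  0  1  1  1  0  2  2
So g(8) = 2.
Heap C is a plain Nim heap of size 10, so its Grundy value is 10.
The value of a disjunctive sum is the nim-sum of the parts.
Combined value = 1 ⊕ 2 ⊕ 10 = 9.

9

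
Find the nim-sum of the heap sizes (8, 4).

12

In binary:
  1000  (8)
  0100  (4)
  ----
  1100  (12)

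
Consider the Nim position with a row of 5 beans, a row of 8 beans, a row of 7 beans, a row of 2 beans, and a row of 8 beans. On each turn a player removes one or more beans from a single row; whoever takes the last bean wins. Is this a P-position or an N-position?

P-position

Compute the nim-sum pairwise:
5 XOR 8 = 13
13 XOR 7 = 10
10 XOR 2 = 8
8 XOR 8 = 0
The nim-sum is 0, so this is a P-position: the player to move is in a losing position under optimal play.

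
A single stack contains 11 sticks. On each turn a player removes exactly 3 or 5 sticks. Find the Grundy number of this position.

Build the Grundy sequence with g(k) = mex{g(k−s) : s ∈ {3, 5}, s ≤ k}:
g(0) = mex{} = 0
g(1) = mex{} = 0
g(2) = mex{} = 0
g(3) = mex{0} = 1
g(4) = mex{0} = 1
g(5) = mex{0} = 1
g(6) = mex{0,1} = 2
g(7) = mex{0,1} = 2
g(8) = mex{1} = 0
g(9) = mex{1,2} = 0
g(10) = mex{1,2} = 0
g(11) = mex{0,2} = 1
So g(11) = 1.

1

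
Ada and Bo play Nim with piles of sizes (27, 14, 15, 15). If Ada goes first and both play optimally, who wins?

Ada wins

Write each in binary and XOR column by column:
  11011  (27)
  01110  (14)
  01111  (15)
  01111  (15)
  -----
  10101  (21)
The nim-sum is 21 ≠ 0, so this is an N-position: the player to move can win; Ada has a winning move.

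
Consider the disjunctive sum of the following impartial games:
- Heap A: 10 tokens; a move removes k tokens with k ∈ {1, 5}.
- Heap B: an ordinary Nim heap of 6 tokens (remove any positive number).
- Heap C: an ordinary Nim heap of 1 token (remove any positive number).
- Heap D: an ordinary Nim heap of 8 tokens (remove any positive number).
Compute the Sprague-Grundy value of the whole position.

15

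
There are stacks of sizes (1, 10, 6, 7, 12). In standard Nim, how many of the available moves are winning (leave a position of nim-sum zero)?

3

Write each in binary and XOR column by column:
  0001  (1)
  1010  (10)
  0110  (6)
  0111  (7)
  1100  (12)
  ----
  0110  (6)
The overall nim-sum is X = 6. A stack of size p has a winning move iff p XOR X < p (reduce it to p XOR X).
  1: 1 XOR 6 = 7 ≥ 1 — no move.
  10: 10 XOR 6 = 12 ≥ 10 — no move.
  6: 6 XOR 6 = 0 < 6 — winning move (to 0).
  7: 7 XOR 6 = 1 < 7 — winning move (to 1).
  12: 12 XOR 6 = 10 < 12 — winning move (to 10).
That gives 3 winning moves.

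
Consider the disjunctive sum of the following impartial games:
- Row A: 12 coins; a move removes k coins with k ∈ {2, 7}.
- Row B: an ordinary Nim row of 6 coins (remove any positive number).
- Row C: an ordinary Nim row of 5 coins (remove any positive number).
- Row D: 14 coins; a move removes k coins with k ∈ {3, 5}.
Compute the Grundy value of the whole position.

0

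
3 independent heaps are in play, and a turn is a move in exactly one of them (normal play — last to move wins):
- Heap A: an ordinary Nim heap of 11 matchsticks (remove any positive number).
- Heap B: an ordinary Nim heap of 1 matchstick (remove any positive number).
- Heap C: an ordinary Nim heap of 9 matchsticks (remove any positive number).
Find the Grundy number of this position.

Heap A is a plain Nim heap of size 11, so its Grundy value is 11.
Heap B is a plain Nim heap of size 1, so its Grundy value is 1.
Heap C is a plain Nim heap of size 9, so its Grundy value is 9.
By the Sprague-Grundy theorem, the Grundy value of a sum of independent games is the XOR of the component values.
Combined value = 11 ⊕ 1 ⊕ 9 = 3.

3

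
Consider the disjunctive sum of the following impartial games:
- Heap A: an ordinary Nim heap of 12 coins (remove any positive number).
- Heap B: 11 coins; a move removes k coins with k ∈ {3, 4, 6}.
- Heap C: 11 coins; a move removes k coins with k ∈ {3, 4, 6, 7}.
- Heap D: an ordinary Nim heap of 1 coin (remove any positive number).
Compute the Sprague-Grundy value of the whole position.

13

Heap A is a plain Nim heap of size 12, so its Grundy value is 12.
For heap B, compute g(0), g(1), … with moves {3, 4, 6}:
k:     0  1  2  3  4  5  6  7  8  9 10 11
g(k):  0  0  0  1  1  1  2  2  2  0  0  0
So g(11) = 0.
For heap C, compute g(0), g(1), … with moves {3, 4, 6, 7}:
k:     0  1  2  3  4  5  6  7  8  9 10 11
g(k):  0  0  0  1  1  1  2  2  2  3  0  0
So g(11) = 0.
Heap D is a plain Nim heap of size 1, so its Grundy value is 1.
The value of a disjunctive sum is the nim-sum of the parts.
Combined value = 12 XOR 0 XOR 0 XOR 1 = 13.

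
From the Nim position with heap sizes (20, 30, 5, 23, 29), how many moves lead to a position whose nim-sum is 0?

5

Nim-sum: 20 XOR 30 XOR 5 XOR 23 XOR 29 = 5.
The overall nim-sum is X = 5. A heap of size p has a winning move iff p XOR X < p (reduce it to p XOR X).
  20: 20 XOR 5 = 17 < 20 — winning move (to 17).
  30: 30 XOR 5 = 27 < 30 — winning move (to 27).
  5: 5 XOR 5 = 0 < 5 — winning move (to 0).
  23: 23 XOR 5 = 18 < 23 — winning move (to 18).
  29: 29 XOR 5 = 24 < 29 — winning move (to 24).
That gives 5 winning moves.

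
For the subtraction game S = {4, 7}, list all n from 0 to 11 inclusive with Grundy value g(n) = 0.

Grundy values for subtraction set {4, 7}:
g(0) = mex{} = 0
g(1) = mex{} = 0
g(2) = mex{} = 0
g(3) = mex{} = 0
g(4) = mex{0} = 1
g(5) = mex{0} = 1
g(6) = mex{0} = 1
g(7) = mex{0} = 1
g(8) = mex{0,1} = 2
g(9) = mex{0,1} = 2
g(10) = mex{0,1} = 2
g(11) = mex{1} = 0
The P-positions (g = 0) in 0..11 are 0, 1, 2, 3, 11.

0, 1, 2, 3, 11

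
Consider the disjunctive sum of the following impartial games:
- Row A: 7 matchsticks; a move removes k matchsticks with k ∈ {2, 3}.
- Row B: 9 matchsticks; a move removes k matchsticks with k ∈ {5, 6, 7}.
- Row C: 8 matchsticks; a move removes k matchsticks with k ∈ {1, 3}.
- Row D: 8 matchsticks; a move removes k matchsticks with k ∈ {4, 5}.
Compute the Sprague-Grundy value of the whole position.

For row A, compute g(0), g(1), … with moves {2, 3}:
k:     0  1  2  3  4  5  6  7
g(k):  0  0  1  1  2  0  0  1
So g(7) = 1.
For row B, compute g(0), g(1), … with moves {5, 6, 7}:
k:     0  1  2  3  4  5  6  7  8  9
g(k):  0  0  0  0  0  1  1  1  1  1
So g(9) = 1.
Build the Grundy sequence for row C with g(k) = mex{g(k−s) : s ∈ {1, 3}, s ≤ k}:
g(0) = mex{} = 0
g(1) = mex{0} = 1
g(2) = mex{1} = 0
g(3) = mex{0} = 1
g(4) = mex{1} = 0
g(5) = mex{0} = 1
g(6) = mex{1} = 0
g(7) = mex{0} = 1
g(8) = mex{1} = 0
So g(8) = 0.
Build the Grundy sequence for row D with g(k) = mex{g(k−s) : s ∈ {4, 5}, s ≤ k}:
k:     0  1  2  3  4  5  6  7  8
g(k):  0  0  0  0  1  1  1  1  2
So g(8) = 2.
The value of a disjunctive sum is the nim-sum of the parts.
Combined value = 1 XOR 1 XOR 0 XOR 2 = 2.

2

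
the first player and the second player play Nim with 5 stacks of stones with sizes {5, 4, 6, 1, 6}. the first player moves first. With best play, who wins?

the second player wins

Compute the nim-sum pairwise:
5 XOR 4 = 1
1 XOR 6 = 7
7 XOR 1 = 6
6 XOR 6 = 0
The nim-sum is 0, so this is a P-position: the player to move is in a losing position under optimal play; the first player is about to move from it and so loses — the second player wins.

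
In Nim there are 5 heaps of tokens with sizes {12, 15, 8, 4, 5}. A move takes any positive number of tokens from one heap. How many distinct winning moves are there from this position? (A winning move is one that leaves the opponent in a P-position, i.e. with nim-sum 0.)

3

Nim-sum: 12 ^ 15 ^ 8 ^ 4 ^ 5 = 10.
The overall nim-sum is X = 10. A heap of size p has a winning move iff p XOR X < p (reduce it to p XOR X).
  12: 12 XOR 10 = 6 < 12 — winning move (to 6).
  15: 15 XOR 10 = 5 < 15 — winning move (to 5).
  8: 8 XOR 10 = 2 < 8 — winning move (to 2).
  4: 4 XOR 10 = 14 ≥ 4 — no move.
  5: 5 XOR 10 = 15 ≥ 5 — no move.
That gives 3 winning moves.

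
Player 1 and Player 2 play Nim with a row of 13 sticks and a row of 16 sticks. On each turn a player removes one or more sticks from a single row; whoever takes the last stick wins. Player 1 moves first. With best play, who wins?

Player 1 wins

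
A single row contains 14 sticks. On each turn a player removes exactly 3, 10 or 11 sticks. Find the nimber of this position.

Grundy values for subtraction set {3, 10, 11}:
k:     0  1  2  3  4  5  6  7  8  9 10 11 12 13 14
g(k):  0  0  0  1  1  1  0  0  0  1  1  1  2  2  0
So g(14) = 0.

0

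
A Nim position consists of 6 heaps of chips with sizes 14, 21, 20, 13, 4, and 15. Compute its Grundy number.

9

Compute the nim-sum pairwise:
14 ^ 21 = 27
27 ^ 20 = 15
15 ^ 13 = 2
2 ^ 4 = 6
6 ^ 15 = 9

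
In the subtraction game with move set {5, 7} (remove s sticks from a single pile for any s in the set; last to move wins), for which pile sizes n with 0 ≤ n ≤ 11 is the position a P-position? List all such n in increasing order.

Build the Grundy sequence with g(k) = mex{g(k−s) : s ∈ {5, 7}, s ≤ k}:
g(0) = mex{} = 0
g(1) = mex{} = 0
g(2) = mex{} = 0
g(3) = mex{} = 0
g(4) = mex{} = 0
g(5) = mex{0} = 1
g(6) = mex{0} = 1
g(7) = mex{0} = 1
g(8) = mex{0} = 1
g(9) = mex{0} = 1
g(10) = mex{0,1} = 2
g(11) = mex{0,1} = 2
The P-positions (g = 0) in 0..11 are 0, 1, 2, 3, 4.

0, 1, 2, 3, 4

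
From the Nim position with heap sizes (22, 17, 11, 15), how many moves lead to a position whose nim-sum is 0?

Nim-sum: 22 ⊕ 17 ⊕ 11 ⊕ 15 = 3.
The overall nim-sum is X = 3. A heap of size p has a winning move iff p XOR X < p (reduce it to p XOR X).
  22: 22 XOR 3 = 21 < 22 — winning move (to 21).
  17: 17 XOR 3 = 18 ≥ 17 — no move.
  11: 11 XOR 3 = 8 < 11 — winning move (to 8).
  15: 15 XOR 3 = 12 < 15 — winning move (to 12).
That gives 3 winning moves.

3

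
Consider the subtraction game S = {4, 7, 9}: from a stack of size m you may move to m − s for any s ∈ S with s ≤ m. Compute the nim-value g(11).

2

Compute g(0), g(1), … for moves {4, 7, 9}:
g(0) = mex{} = 0
g(1) = mex{} = 0
g(2) = mex{} = 0
g(3) = mex{} = 0
g(4) = mex{0} = 1
g(5) = mex{0} = 1
g(6) = mex{0} = 1
g(7) = mex{0} = 1
g(8) = mex{0,1} = 2
g(9) = mex{0,1} = 2
g(10) = mex{0,1} = 2
g(11) = mex{0,1} = 2
So g(11) = 2.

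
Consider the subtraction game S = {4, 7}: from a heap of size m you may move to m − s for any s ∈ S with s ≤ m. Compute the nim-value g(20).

2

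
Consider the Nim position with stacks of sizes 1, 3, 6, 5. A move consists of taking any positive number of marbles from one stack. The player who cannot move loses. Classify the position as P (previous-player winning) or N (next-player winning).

Compute the nim-sum pairwise:
1 ⊕ 3 = 2
2 ⊕ 6 = 4
4 ⊕ 5 = 1
The nim-sum is 1 ≠ 0, so this is an N-position: the player to move can win.

N-position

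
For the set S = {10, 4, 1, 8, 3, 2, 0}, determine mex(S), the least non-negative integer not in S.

5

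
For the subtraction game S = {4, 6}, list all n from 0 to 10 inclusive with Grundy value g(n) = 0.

0, 1, 2, 3, 10

Compute g(0), g(1), … for moves {4, 6}:
k:     0  1  2  3  4  5  6  7  8  9 10
g(k):  0  0  0  0  1  1  1  1  2  2  0
The P-positions (g = 0) in 0..10 are 0, 1, 2, 3, 10.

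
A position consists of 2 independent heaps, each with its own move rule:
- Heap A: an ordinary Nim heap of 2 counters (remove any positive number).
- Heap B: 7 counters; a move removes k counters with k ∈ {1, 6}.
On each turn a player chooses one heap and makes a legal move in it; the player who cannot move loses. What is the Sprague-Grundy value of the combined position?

Heap A is a plain Nim heap of size 2, so its Grundy value is 2.
Build the Grundy sequence for heap B with g(k) = mex{g(k−s) : s ∈ {1, 6}, s ≤ k}:
k:     0  1  2  3  4  5  6  7
g(k):  0  1  0  1  0  1  2  0
So g(7) = 0.
By the Sprague-Grundy theorem, the Grundy value of a sum of independent games is the XOR of the component values.
Combined value = 2 ⊕ 0 = 2.

2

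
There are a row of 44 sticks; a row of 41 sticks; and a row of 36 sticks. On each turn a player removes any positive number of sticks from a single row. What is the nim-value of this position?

33

Bitwise XOR of the heap sizes:
  101100  (44)
  101001  (41)
  100100  (36)
  ------
  100001  (33)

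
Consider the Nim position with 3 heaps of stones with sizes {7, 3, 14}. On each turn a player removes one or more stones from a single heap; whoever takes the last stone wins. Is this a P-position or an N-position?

N-position

Nim-sum: 7 ⊕ 3 ⊕ 14 = 10.
The nim-sum is 10 ≠ 0, so this is an N-position: the player to move can win.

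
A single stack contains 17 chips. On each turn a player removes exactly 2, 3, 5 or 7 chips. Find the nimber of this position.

Compute g(0), g(1), … for moves {2, 3, 5, 7}:
k:     0  1  2  3  4  5  6  7  8  9 10 11 12 13 14 15 16 17
g(k):  0  0  1  1  2  2  3  3  4  0  0  1  1  2  2  3  3  4
So g(17) = 4.

4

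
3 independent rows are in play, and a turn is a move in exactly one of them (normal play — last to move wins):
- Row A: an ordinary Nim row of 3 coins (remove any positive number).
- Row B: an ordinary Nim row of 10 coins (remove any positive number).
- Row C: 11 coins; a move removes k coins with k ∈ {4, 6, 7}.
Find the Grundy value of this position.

Row A is a plain Nim row of size 3, so its Grundy value is 3.
Row B is a plain Nim row of size 10, so its Grundy value is 10.
Grundy values for row C (subtraction set {4, 6, 7}):
g(0) = mex{} = 0
g(1) = mex{} = 0
g(2) = mex{} = 0
g(3) = mex{} = 0
g(4) = mex{0} = 1
g(5) = mex{0} = 1
g(6) = mex{0} = 1
g(7) = mex{0} = 1
g(8) = mex{0,1} = 2
g(9) = mex{0,1} = 2
g(10) = mex{0,1} = 2
g(11) = mex{1} = 0
So g(11) = 0.
The value of a disjunctive sum is the nim-sum of the parts.
Combined value = 3 XOR 10 XOR 0 = 9.

9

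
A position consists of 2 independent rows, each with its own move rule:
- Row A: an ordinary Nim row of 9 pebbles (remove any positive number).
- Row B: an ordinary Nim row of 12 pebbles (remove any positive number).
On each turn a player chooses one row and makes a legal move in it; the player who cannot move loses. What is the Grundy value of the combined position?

Row A is a plain Nim row of size 9, so its Grundy value is 9.
Row B is a plain Nim row of size 12, so its Grundy value is 12.
By the Sprague-Grundy theorem, the Grundy value of a sum of independent games is the XOR of the component values.
Combined value = 9 ⊕ 12 = 5.

5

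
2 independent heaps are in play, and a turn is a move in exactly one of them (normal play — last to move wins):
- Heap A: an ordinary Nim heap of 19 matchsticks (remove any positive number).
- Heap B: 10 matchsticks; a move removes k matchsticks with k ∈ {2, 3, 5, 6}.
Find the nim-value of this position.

18

Heap A is a plain Nim heap of size 19, so its Grundy value is 19.
Build the Grundy sequence for heap B with g(k) = mex{g(k−s) : s ∈ {2, 3, 5, 6}, s ≤ k}:
k:     0  1  2  3  4  5  6  7  8  9 10
g(k):  0  0  1  1  2  2  3  3  0  0  1
So g(10) = 1.
By the Sprague-Grundy theorem, the Grundy value of a sum of independent games is the XOR of the component values.
Combined value = 19 XOR 1 = 18.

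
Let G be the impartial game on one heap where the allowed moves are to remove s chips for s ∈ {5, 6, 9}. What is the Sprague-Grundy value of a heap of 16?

Compute g(0), g(1), … for moves {5, 6, 9}:
k:     0  1  2  3  4  5  6  7  8  9 10 11 12 13 14 15 16
g(k):  0  0  0  0  0  1  1  1  1  1  2  2  2  2  0  0  0
So g(16) = 0.

0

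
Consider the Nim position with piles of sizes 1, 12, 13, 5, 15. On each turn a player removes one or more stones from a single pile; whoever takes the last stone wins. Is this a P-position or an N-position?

Nim-sum: 1 XOR 12 XOR 13 XOR 5 XOR 15 = 10.
The nim-sum is 10 ≠ 0, so this is an N-position: the player to move can win.

N-position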